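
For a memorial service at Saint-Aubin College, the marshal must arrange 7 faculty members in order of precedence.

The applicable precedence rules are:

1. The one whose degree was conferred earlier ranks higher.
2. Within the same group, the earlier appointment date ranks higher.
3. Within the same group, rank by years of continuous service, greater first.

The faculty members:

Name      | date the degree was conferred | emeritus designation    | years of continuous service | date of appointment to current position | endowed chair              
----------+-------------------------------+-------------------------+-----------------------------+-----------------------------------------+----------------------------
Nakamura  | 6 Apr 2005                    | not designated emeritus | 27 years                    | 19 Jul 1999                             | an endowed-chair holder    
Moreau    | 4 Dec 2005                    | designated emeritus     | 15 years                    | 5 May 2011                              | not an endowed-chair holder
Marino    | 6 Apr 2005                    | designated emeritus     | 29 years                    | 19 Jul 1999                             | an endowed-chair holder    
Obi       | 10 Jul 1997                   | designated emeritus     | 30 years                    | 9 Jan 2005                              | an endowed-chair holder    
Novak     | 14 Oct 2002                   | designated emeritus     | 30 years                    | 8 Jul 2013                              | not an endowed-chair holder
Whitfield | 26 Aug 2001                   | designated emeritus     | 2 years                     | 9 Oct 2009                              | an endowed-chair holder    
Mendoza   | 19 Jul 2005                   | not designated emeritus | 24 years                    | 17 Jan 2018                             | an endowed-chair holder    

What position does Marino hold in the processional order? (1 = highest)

4

By date the degree was conferred (earlier first): Obi (10 Jul 1997); then Whitfield (26 Aug 2001); then Novak (14 Oct 2002); then Marino and Nakamura (both 6 Apr 2005); then Mendoza (19 Jul 2005); then Moreau (4 Dec 2005).
Marino and Nakamura both have date of appointment to current position 19 Jul 1999, so the next rule applies.
Among Marino and Nakamura, by years of continuous service (higher first): Marino (29 years) before Nakamura (27 years).
Order: Obi, Whitfield, Novak, Marino, Nakamura, Mendoza, Moreau. So position 4.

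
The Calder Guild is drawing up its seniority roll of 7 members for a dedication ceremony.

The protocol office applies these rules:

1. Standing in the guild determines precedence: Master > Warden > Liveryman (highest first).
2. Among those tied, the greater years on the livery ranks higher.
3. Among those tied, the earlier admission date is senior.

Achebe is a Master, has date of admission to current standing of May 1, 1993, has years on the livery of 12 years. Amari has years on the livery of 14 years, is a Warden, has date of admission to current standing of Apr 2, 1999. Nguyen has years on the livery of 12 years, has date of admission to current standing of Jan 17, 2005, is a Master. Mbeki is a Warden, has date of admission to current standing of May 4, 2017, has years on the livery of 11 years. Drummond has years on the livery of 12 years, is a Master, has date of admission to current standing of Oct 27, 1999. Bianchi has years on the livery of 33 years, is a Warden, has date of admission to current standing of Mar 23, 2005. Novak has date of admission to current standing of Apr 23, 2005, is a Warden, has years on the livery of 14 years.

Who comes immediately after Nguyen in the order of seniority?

By standing in the guild: Achebe, Drummond and Nguyen (Master); then Bianchi, Amari, Novak and Mbeki (Warden).
Achebe, Drummond and Nguyen all have years on the livery 12 years, so the next rule applies.
Among Achebe, Drummond and Nguyen, by date of admission to current standing (earlier first): Achebe (May 1, 1993) before Drummond (Oct 27, 1999) before Nguyen (Jan 17, 2005).
Among Bianchi, Amari, Novak and Mbeki, by years on the livery (higher first): Bianchi (33 years) before Amari and Novak (14 years) before Mbeki (11 years).
Among Amari and Novak, by date of admission to current standing (earlier first): Amari (Apr 2, 1999) before Novak (Apr 23, 2005).
Order: Achebe, Drummond, Nguyen, Bianchi, Amari, Novak, Mbeki.

Bianchi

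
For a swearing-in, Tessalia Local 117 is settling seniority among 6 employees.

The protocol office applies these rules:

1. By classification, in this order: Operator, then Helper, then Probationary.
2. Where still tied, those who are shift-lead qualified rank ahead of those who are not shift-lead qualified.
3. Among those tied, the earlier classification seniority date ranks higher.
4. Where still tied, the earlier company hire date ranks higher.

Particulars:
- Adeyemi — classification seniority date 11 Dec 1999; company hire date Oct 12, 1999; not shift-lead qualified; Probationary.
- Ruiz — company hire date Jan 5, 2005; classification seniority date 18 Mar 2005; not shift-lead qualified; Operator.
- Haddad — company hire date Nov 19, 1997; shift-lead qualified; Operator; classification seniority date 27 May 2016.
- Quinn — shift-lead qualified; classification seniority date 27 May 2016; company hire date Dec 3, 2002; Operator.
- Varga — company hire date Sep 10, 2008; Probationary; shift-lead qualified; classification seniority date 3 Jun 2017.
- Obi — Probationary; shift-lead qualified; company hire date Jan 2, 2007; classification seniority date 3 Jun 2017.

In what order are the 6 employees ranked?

Haddad, Quinn, Ruiz, Obi, Varga, Adeyemi

By classification: Haddad, Quinn and Ruiz (Operator); then Obi, Varga and Adeyemi (Probationary).
Among Haddad, Quinn and Ruiz, shift-lead qualified before not shift-lead qualified: Haddad and Quinn (shift-lead qualified) before Ruiz (not shift-lead qualified).
Haddad and Quinn both have classification seniority date 27 May 2016, so the next rule applies.
Among Haddad and Quinn, by company hire date (earlier first): Haddad (Nov 19, 1997) before Quinn (Dec 3, 2002).
Among Obi, Varga and Adeyemi, shift-lead qualified before not shift-lead qualified: Obi and Varga (shift-lead qualified) before Adeyemi (not shift-lead qualified).
Obi and Varga both have classification seniority date 3 Jun 2017, so the next rule applies.
Among Obi and Varga, by company hire date (earlier first): Obi (Jan 2, 2007) before Varga (Sep 10, 2008).
Full order: Haddad, Quinn, Ruiz, Obi, Varga, Adeyemi.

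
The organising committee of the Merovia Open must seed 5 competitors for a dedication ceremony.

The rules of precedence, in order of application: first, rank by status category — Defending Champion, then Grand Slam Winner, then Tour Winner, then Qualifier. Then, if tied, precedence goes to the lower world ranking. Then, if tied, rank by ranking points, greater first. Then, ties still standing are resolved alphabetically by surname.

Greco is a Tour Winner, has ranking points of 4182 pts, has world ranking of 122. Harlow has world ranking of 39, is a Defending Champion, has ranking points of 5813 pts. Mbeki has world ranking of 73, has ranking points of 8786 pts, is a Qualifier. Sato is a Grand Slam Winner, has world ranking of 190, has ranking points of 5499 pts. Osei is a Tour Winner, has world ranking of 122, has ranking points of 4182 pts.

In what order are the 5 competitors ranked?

By status category: Harlow (Defending Champion); then Sato (Grand Slam Winner); then Greco and Osei (Tour Winner); then Mbeki (Qualifier).
Greco and Osei both have world ranking 122, so the next rule applies.
Greco and Osei both have ranking points 4182 pts, so the next rule applies.
Among Greco and Osei, alphabetically by surname: Greco before Osei.
Full order: Harlow, Sato, Greco, Osei, Mbeki.

Harlow, Sato, Greco, Osei, Mbeki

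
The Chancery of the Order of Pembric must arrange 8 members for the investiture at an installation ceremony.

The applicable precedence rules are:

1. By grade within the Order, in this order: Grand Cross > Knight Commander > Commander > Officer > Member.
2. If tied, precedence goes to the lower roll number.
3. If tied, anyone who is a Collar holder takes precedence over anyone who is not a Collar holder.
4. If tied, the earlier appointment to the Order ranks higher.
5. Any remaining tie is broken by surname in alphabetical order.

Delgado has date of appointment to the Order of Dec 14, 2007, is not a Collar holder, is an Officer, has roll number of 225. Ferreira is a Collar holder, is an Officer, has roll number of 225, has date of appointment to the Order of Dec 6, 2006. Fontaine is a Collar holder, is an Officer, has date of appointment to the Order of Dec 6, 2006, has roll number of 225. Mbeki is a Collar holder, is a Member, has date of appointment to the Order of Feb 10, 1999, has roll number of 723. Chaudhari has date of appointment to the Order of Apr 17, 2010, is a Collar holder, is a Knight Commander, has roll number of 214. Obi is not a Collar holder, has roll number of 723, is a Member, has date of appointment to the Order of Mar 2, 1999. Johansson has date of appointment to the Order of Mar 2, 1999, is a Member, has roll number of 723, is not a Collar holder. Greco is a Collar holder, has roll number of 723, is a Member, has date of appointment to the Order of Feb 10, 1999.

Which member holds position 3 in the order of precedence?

Fontaine

By grade within the Order: Chaudhari (Knight Commander); then Ferreira, Fontaine and Delgado (Officer); then Greco, Mbeki, Johansson and Obi (Member).
Ferreira, Fontaine and Delgado all have roll number 225, so the next rule applies.
Among Ferreira, Fontaine and Delgado, a Collar holder before not a Collar holder: Ferreira and Fontaine (a Collar holder) before Delgado (not a Collar holder).
Ferreira and Fontaine both have date of appointment to the Order Dec 6, 2006, so the next rule applies.
Among Ferreira and Fontaine, alphabetically by surname: Ferreira before Fontaine.
Greco, Mbeki, Johansson and Obi all have roll number 723, so the next rule applies.
Among Greco, Mbeki, Johansson and Obi, a Collar holder before not a Collar holder: Greco and Mbeki (a Collar holder) before Johansson and Obi (not a Collar holder).
Greco and Mbeki both have date of appointment to the Order Feb 10, 1999, so the next rule applies.
Among Greco and Mbeki, alphabetically by surname: Greco before Mbeki.
Johansson and Obi both have date of appointment to the Order Mar 2, 1999, so the next rule applies.
Among Johansson and Obi, alphabetically by surname: Johansson before Obi.
Order: Chaudhari, Ferreira, Fontaine, Delgado, Greco, Mbeki, Johansson, Obi.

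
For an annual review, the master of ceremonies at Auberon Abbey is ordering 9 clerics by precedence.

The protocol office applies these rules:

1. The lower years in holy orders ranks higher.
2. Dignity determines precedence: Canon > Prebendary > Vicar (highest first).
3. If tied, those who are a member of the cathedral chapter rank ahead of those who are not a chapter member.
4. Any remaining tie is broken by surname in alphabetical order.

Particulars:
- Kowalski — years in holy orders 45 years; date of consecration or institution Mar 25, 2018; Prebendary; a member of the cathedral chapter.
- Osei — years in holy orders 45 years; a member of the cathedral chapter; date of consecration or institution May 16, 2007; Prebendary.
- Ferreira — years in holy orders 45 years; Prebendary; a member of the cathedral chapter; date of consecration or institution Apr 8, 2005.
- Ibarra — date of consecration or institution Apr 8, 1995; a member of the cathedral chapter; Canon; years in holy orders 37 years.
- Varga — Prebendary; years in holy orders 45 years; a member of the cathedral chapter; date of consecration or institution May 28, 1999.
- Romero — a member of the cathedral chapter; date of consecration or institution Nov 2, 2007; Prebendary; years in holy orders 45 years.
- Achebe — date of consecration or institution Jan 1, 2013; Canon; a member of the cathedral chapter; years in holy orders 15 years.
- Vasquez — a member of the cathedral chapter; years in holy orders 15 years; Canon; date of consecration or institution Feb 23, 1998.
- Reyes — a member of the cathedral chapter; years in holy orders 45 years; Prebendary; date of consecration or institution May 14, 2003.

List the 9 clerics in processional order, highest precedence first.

Achebe, Vasquez, Ibarra, Ferreira, Kowalski, Osei, Reyes, Romero, Varga

By years in holy orders (lower first): Achebe and Vasquez (both 15 years); then Ibarra (37 years); then Ferreira, Kowalski, Osei, Reyes, Romero and Varga (each 45 years).
Achebe and Vasquez are each Canon, so the next rule applies.
Achebe and Vasquez are each a member of the cathedral chapter, so the next rule applies.
Among Achebe and Vasquez, alphabetically by surname: Achebe before Vasquez.
Ferreira, Kowalski, Osei, Reyes, Romero and Varga are each Prebendary, so the next rule applies.
Ferreira, Kowalski, Osei, Reyes, Romero and Varga are each a member of the cathedral chapter, so the next rule applies.
Among Ferreira, Kowalski, Osei, Reyes, Romero and Varga, alphabetically by surname: Ferreira before Kowalski before Osei before Reyes before Romero before Varga.
Full order: Achebe, Vasquez, Ibarra, Ferreira, Kowalski, Osei, Reyes, Romero, Varga.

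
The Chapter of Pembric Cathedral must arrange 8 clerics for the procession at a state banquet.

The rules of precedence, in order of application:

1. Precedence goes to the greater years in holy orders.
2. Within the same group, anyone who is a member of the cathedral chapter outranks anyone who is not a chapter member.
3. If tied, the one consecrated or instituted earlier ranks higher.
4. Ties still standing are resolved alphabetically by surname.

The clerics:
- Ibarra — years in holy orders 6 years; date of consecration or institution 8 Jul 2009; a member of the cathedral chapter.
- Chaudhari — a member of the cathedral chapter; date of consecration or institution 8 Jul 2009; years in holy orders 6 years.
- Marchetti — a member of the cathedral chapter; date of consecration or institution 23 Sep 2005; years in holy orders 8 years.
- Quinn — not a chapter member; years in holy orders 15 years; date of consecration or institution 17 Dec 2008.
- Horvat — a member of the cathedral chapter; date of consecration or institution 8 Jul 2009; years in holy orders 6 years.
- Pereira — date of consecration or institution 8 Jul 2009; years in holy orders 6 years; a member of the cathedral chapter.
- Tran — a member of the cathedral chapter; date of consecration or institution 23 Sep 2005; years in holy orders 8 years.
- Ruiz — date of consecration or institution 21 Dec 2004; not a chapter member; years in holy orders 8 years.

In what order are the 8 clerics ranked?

By years in holy orders (higher first): Quinn (15 years); then Marchetti, Tran and Ruiz (each 8 years); then Chaudhari, Horvat, Ibarra and Pereira (each 6 years).
Among Marchetti, Tran and Ruiz, a member of the cathedral chapter before not a chapter member: Marchetti and Tran (a member of the cathedral chapter) before Ruiz (not a chapter member).
Marchetti and Tran both have date of consecration or institution 23 Sep 2005, so the next rule applies.
Among Marchetti and Tran, alphabetically by surname: Marchetti before Tran.
Chaudhari, Horvat, Ibarra and Pereira are each a member of the cathedral chapter, so the next rule applies.
Chaudhari, Horvat, Ibarra and Pereira all have date of consecration or institution 8 Jul 2009, so the next rule applies.
Among Chaudhari, Horvat, Ibarra and Pereira, alphabetically by surname: Chaudhari before Horvat before Ibarra before Pereira.
Full order: Quinn, Marchetti, Tran, Ruiz, Chaudhari, Horvat, Ibarra, Pereira.

Quinn, Marchetti, Tran, Ruiz, Chaudhari, Horvat, Ibarra, Pereira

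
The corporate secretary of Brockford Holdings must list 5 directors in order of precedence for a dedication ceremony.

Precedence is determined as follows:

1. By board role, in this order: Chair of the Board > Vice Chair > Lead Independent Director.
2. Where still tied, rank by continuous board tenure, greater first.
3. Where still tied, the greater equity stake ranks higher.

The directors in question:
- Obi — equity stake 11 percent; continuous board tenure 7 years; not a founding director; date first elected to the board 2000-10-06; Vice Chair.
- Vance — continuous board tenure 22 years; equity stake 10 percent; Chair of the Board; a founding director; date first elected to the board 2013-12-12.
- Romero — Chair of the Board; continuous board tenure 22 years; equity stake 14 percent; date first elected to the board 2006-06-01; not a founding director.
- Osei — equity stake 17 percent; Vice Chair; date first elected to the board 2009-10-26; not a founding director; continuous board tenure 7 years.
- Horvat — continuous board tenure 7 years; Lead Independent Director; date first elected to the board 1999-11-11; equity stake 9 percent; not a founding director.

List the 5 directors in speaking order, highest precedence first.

Romero, Vance, Osei, Obi, Horvat

By board role: Romero and Vance (Chair of the Board); then Osei and Obi (Vice Chair); then Horvat (Lead Independent Director).
Romero and Vance both have continuous board tenure 22 years, so the next rule applies.
Among Romero and Vance, by equity stake (higher first): Romero (14 percent) before Vance (10 percent).
Osei and Obi both have continuous board tenure 7 years, so the next rule applies.
Among Osei and Obi, by equity stake (higher first): Osei (17 percent) before Obi (11 percent).
Full order: Romero, Vance, Osei, Obi, Horvat.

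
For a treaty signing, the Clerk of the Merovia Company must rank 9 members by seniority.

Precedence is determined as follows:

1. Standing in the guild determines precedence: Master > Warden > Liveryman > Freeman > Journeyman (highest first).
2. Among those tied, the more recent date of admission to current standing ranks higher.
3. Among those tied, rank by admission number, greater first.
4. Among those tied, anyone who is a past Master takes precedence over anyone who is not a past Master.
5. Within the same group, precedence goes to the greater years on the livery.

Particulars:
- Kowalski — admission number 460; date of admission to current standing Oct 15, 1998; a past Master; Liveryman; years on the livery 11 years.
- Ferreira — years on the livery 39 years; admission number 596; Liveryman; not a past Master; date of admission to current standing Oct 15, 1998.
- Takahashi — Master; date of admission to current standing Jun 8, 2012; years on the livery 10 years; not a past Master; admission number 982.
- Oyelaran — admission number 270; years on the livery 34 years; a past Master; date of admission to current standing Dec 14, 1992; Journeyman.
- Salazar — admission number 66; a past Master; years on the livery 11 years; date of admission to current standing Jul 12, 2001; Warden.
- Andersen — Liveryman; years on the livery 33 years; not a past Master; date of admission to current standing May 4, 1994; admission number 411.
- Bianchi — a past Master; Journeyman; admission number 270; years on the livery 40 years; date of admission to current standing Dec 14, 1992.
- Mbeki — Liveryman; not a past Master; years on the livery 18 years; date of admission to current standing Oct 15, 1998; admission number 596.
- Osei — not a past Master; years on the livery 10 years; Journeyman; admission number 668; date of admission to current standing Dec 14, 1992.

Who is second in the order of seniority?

By standing in the guild: Takahashi (Master); then Salazar (Warden); then Ferreira, Mbeki, Kowalski and Andersen (Liveryman); then Osei, Bianchi and Oyelaran (Journeyman).
Among Ferreira, Mbeki, Kowalski and Andersen, by date of admission to current standing (later first): Ferreira, Mbeki and Kowalski (Oct 15, 1998) before Andersen (May 4, 1994).
Among Ferreira, Mbeki and Kowalski, by admission number (higher first): Ferreira and Mbeki (596) before Kowalski (460).
Ferreira and Mbeki are each not a past Master, so the next rule applies.
Among Ferreira and Mbeki, by years on the livery (higher first): Ferreira (39 years) before Mbeki (18 years).
Osei, Bianchi and Oyelaran all have date of admission to current standing Dec 14, 1992, so the next rule applies.
Among Osei, Bianchi and Oyelaran, by admission number (higher first): Osei (668) before Bianchi and Oyelaran (270).
Bianchi and Oyelaran are each a past Master, so the next rule applies.
Among Bianchi and Oyelaran, by years on the livery (higher first): Bianchi (40 years) before Oyelaran (34 years).
Order: Takahashi, Salazar, Ferreira, Mbeki, Kowalski, Andersen, Osei, Bianchi, Oyelaran.

Salazar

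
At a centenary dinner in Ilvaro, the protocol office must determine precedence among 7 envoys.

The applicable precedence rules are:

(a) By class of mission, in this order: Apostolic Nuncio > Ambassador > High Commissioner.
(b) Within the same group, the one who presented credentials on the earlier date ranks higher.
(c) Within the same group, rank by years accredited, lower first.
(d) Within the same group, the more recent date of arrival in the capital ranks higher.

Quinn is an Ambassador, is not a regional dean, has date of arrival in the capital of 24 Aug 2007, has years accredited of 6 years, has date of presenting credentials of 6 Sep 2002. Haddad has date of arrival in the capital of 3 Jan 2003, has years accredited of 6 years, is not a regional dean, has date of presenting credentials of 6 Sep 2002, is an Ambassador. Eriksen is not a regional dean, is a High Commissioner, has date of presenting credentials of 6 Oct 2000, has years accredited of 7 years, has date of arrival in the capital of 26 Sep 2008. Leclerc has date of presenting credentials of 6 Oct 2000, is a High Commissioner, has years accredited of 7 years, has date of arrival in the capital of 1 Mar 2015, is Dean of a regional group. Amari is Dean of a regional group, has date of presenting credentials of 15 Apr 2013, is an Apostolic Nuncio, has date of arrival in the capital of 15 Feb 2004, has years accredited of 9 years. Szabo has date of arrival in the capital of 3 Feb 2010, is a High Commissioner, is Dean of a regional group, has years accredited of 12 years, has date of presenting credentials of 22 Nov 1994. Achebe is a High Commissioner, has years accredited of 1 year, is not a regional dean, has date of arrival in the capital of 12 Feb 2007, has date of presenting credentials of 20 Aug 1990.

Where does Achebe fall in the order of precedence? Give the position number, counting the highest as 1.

By class of mission: Amari (Apostolic Nuncio); then Quinn and Haddad (Ambassador); then Achebe, Szabo, Leclerc and Eriksen (High Commissioner).
Quinn and Haddad both have date of presenting credentials 6 Sep 2002, so the next rule applies.
Quinn and Haddad both have years accredited 6 years, so the next rule applies.
Among Quinn and Haddad, by date of arrival in the capital (later first): Quinn (24 Aug 2007) before Haddad (3 Jan 2003).
Among Achebe, Szabo, Leclerc and Eriksen, by date of presenting credentials (earlier first): Achebe (20 Aug 1990) before Szabo (22 Nov 1994) before Leclerc and Eriksen (6 Oct 2000).
Leclerc and Eriksen both have years accredited 7 years, so the next rule applies.
Among Leclerc and Eriksen, by date of arrival in the capital (later first): Leclerc (1 Mar 2015) before Eriksen (26 Sep 2008).
Order: Amari, Quinn, Haddad, Achebe, Szabo, Leclerc, Eriksen. So position 4.

4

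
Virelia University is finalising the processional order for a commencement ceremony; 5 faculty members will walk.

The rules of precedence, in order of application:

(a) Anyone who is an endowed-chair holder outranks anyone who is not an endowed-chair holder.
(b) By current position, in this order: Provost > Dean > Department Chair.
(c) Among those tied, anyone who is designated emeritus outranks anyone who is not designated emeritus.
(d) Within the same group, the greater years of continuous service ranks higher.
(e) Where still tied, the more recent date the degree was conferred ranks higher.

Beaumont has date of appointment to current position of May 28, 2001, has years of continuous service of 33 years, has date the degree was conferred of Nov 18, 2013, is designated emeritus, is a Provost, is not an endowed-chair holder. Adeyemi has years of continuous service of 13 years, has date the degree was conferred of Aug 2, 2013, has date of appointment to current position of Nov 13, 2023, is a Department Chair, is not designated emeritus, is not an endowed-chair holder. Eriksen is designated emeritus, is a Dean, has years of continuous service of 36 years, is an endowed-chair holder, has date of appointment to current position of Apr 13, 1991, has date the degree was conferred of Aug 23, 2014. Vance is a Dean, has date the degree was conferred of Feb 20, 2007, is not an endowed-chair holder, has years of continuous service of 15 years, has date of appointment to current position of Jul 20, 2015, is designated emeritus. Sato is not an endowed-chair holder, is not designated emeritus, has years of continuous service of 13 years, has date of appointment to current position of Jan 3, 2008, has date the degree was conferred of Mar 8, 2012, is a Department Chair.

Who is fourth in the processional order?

By the first rule: Eriksen (an endowed-chair holder); then Beaumont, Vance, Adeyemi and Sato (each not an endowed-chair holder).
Among Beaumont, Vance, Adeyemi and Sato, by current position: Beaumont (Provost) before Vance (Dean) before Adeyemi and Sato (Department Chair).
Adeyemi and Sato are each not designated emeritus, so the next rule applies.
Adeyemi and Sato both have years of continuous service 13 years, so the next rule applies.
Among Adeyemi and Sato, by date the degree was conferred (later first): Adeyemi (Aug 2, 2013) before Sato (Mar 8, 2012).
Order: Eriksen, Beaumont, Vance, Adeyemi, Sato.

Adeyemi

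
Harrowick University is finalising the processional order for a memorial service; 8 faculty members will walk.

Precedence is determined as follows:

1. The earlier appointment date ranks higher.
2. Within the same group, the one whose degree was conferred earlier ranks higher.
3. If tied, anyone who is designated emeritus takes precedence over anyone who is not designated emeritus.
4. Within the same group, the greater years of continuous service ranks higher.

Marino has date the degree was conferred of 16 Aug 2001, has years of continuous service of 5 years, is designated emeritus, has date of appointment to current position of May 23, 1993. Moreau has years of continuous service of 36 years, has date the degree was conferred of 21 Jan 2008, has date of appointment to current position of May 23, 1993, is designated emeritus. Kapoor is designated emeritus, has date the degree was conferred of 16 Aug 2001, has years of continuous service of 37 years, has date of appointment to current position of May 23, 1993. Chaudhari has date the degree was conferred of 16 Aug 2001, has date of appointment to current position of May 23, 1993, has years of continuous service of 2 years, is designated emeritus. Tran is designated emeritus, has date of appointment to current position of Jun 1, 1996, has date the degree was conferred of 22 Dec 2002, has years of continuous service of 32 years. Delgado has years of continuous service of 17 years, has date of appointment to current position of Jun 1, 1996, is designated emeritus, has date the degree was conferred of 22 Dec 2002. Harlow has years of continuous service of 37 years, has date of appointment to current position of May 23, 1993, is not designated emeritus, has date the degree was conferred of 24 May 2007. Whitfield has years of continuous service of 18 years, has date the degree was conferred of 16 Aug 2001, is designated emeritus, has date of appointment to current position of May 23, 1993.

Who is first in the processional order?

Kapoor

By date of appointment to current position (earlier first): Kapoor, Whitfield, Marino, Chaudhari, Harlow and Moreau (each May 23, 1993); then Tran and Delgado (both Jun 1, 1996).
Among Kapoor, Whitfield, Marino, Chaudhari, Harlow and Moreau, by date the degree was conferred (earlier first): Kapoor, Whitfield, Marino and Chaudhari (16 Aug 2001) before Harlow (24 May 2007) before Moreau (21 Jan 2008).
Kapoor, Whitfield, Marino and Chaudhari are each designated emeritus, so the next rule applies.
Among Kapoor, Whitfield, Marino and Chaudhari, by years of continuous service (higher first): Kapoor (37 years) before Whitfield (18 years) before Marino (5 years) before Chaudhari (2 years).
Tran and Delgado both have date the degree was conferred 22 Dec 2002, so the next rule applies.
Tran and Delgado are each designated emeritus, so the next rule applies.
Among Tran and Delgado, by years of continuous service (higher first): Tran (32 years) before Delgado (17 years).
Order: Kapoor, Whitfield, Marino, Chaudhari, Harlow, Moreau, Tran, Delgado.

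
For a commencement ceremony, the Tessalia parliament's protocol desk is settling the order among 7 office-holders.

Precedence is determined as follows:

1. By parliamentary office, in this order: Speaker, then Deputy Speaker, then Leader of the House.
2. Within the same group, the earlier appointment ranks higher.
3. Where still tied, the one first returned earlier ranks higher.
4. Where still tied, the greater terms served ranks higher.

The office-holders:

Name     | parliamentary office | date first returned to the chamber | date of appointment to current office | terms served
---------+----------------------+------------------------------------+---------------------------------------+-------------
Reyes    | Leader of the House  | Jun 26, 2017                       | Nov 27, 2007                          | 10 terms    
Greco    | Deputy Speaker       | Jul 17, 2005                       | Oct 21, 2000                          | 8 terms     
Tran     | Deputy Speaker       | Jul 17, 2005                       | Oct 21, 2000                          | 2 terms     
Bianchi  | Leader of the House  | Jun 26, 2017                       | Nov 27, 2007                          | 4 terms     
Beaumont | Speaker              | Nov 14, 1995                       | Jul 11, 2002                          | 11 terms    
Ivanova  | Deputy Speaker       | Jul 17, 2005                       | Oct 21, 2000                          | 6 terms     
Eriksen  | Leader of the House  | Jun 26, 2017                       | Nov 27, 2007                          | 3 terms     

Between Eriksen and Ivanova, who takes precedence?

Ivanova

By parliamentary office: Beaumont (Speaker); then Greco, Ivanova and Tran (Deputy Speaker); then Reyes, Bianchi and Eriksen (Leader of the House).
Greco, Ivanova and Tran all have date of appointment to current office Oct 21, 2000, so the next rule applies.
Greco, Ivanova and Tran all have date first returned to the chamber Jul 17, 2005, so the next rule applies.
Among Greco, Ivanova and Tran, by terms served (higher first): Greco (8 terms) before Ivanova (6 terms) before Tran (2 terms).
Reyes, Bianchi and Eriksen all have date of appointment to current office Nov 27, 2007, so the next rule applies.
Reyes, Bianchi and Eriksen all have date first returned to the chamber Jun 26, 2017, so the next rule applies.
Among Reyes, Bianchi and Eriksen, by terms served (higher first): Reyes (10 terms) before Bianchi (4 terms) before Eriksen (3 terms).
So Ivanova takes precedence.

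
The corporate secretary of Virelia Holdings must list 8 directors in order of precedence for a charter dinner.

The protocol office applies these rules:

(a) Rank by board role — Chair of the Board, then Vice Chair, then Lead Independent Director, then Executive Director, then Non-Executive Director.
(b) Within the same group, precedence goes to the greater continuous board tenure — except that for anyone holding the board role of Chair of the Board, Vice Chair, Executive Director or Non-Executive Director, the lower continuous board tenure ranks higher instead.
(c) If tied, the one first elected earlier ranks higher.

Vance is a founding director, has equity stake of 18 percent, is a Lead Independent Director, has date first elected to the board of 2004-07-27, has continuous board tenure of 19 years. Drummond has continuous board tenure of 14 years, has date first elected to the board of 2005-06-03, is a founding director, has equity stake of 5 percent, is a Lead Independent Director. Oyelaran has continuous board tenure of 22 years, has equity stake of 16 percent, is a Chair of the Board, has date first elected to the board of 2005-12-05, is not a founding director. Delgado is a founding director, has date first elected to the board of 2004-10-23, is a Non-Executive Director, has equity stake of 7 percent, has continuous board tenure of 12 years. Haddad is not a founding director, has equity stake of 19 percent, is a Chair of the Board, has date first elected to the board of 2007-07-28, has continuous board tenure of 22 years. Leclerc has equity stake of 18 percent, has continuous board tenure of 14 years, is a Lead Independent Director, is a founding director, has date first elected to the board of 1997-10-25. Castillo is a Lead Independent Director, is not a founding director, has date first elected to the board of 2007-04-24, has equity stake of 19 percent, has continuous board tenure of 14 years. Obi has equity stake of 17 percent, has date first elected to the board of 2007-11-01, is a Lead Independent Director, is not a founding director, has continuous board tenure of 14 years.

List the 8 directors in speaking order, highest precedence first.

Oyelaran, Haddad, Vance, Leclerc, Drummond, Castillo, Obi, Delgado

By board role: Oyelaran and Haddad (Chair of the Board); then Vance, Leclerc, Drummond, Castillo and Obi (Lead Independent Director); then Delgado (Non-Executive Director).
Oyelaran and Haddad both have continuous board tenure 22 years, so the next rule applies.
Among Oyelaran and Haddad, by date first elected to the board (earlier first): Oyelaran (2005-12-05) before Haddad (2007-07-28).
Among Vance, Leclerc, Drummond, Castillo and Obi, by continuous board tenure (higher first): Vance (19 years) before Leclerc, Drummond, Castillo and Obi (14 years).
Among Leclerc, Drummond, Castillo and Obi, by date first elected to the board (earlier first): Leclerc (1997-10-25) before Drummond (2005-06-03) before Castillo (2007-04-24) before Obi (2007-11-01).
Full order: Oyelaran, Haddad, Vance, Leclerc, Drummond, Castillo, Obi, Delgado.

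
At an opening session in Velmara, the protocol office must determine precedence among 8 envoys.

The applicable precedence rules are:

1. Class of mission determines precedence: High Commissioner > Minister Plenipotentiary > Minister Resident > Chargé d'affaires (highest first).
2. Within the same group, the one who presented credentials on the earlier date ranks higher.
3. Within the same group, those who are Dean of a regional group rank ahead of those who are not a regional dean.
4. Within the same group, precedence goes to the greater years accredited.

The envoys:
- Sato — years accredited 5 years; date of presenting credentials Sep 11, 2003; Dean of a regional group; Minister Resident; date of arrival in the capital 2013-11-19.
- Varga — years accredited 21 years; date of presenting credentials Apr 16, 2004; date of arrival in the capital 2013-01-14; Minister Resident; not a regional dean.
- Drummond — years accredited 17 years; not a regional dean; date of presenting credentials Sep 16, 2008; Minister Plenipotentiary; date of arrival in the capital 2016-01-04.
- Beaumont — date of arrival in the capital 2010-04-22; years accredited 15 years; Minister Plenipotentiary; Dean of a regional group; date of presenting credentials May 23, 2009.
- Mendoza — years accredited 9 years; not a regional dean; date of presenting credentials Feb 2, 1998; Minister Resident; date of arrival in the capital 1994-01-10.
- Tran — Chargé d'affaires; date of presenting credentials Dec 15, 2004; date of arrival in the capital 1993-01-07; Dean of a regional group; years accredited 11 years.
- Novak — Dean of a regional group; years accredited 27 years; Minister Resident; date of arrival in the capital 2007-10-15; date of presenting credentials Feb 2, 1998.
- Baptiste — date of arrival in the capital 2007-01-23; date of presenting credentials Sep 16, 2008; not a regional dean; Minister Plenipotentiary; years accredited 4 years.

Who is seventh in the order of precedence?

By class of mission: Drummond, Baptiste and Beaumont (Minister Plenipotentiary); then Novak, Mendoza, Sato and Varga (Minister Resident); then Tran (Chargé d'affaires).
Among Drummond, Baptiste and Beaumont, by date of presenting credentials (earlier first): Drummond and Baptiste (Sep 16, 2008) before Beaumont (May 23, 2009).
Drummond and Baptiste are each not a regional dean, so the next rule applies.
Among Drummond and Baptiste, by years accredited (higher first): Drummond (17 years) before Baptiste (4 years).
Among Novak, Mendoza, Sato and Varga, by date of presenting credentials (earlier first): Novak and Mendoza (Feb 2, 1998) before Sato (Sep 11, 2003) before Varga (Apr 16, 2004).
Among Novak and Mendoza, Dean of a regional group before not a regional dean: Novak (Dean of a regional group) before Mendoza (not a regional dean).
Order: Drummond, Baptiste, Beaumont, Novak, Mendoza, Sato, Varga, Tran.

Varga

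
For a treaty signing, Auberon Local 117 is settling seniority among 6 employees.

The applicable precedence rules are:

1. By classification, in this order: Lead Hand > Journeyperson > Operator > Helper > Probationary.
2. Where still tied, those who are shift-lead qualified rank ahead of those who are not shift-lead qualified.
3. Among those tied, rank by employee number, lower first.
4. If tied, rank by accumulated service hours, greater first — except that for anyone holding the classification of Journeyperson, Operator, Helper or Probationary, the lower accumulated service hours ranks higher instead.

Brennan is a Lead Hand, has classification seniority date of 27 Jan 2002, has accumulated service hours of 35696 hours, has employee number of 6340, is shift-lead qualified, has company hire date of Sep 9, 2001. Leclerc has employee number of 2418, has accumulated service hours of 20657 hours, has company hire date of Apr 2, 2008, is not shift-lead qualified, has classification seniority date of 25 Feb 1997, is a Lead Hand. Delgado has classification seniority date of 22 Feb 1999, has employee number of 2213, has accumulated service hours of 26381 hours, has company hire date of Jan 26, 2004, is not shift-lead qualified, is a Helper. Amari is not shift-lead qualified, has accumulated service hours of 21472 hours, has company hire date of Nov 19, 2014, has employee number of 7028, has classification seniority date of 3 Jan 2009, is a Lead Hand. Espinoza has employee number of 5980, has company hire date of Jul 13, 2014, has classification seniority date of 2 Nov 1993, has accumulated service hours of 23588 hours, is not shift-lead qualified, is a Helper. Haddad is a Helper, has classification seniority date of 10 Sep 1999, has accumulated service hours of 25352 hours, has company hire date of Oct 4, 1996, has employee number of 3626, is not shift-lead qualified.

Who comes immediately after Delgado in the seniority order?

By classification: Brennan, Leclerc and Amari (Lead Hand); then Delgado, Haddad and Espinoza (Helper).
Among Brennan, Leclerc and Amari, shift-lead qualified before not shift-lead qualified: Brennan (shift-lead qualified) before Leclerc and Amari (not shift-lead qualified).
Among Leclerc and Amari, by employee number (lower first): Leclerc (2418) before Amari (7028).
Delgado, Haddad and Espinoza are each not shift-lead qualified, so the next rule applies.
Among Delgado, Haddad and Espinoza, by employee number (lower first): Delgado (2213) before Haddad (3626) before Espinoza (5980).
Order: Brennan, Leclerc, Amari, Delgado, Haddad, Espinoza.

Haddad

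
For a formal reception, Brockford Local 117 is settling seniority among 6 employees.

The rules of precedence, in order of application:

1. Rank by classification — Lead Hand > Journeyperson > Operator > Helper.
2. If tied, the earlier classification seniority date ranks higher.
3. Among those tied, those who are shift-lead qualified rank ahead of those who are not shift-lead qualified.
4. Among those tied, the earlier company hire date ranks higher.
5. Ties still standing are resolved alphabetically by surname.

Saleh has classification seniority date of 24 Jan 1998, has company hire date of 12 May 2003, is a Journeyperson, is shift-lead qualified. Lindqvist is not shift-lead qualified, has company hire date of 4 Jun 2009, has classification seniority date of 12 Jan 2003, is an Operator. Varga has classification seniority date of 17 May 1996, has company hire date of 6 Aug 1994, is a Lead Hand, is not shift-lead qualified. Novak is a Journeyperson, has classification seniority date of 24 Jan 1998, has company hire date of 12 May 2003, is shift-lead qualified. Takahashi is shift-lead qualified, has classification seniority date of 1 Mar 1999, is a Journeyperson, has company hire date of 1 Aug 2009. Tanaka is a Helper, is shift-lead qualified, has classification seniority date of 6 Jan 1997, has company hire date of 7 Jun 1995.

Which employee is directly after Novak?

Saleh

By classification: Varga (Lead Hand); then Novak, Saleh and Takahashi (Journeyperson); then Lindqvist (Operator); then Tanaka (Helper).
Among Novak, Saleh and Takahashi, by classification seniority date (earlier first): Novak and Saleh (24 Jan 1998) before Takahashi (1 Mar 1999).
Novak and Saleh are each shift-lead qualified, so the next rule applies.
Novak and Saleh both have company hire date 12 May 2003, so the next rule applies.
Among Novak and Saleh, alphabetically by surname: Novak before Saleh.
Order: Varga, Novak, Saleh, Takahashi, Lindqvist, Tanaka.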